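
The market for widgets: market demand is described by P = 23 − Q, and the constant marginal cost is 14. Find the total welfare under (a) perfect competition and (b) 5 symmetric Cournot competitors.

Competition: TS = 40.5; Cournot: TS = 39.375

Perfect competition: P = MC = 14, so 23 − Q = 14 and Q = 9.
CS = ½·(23 − 14)·9 = 40.5; PS = (14 − 14)·9 = 0; TS = 40.5.
With 5 symmetric Cournot firms, each firm's FOC gives 23 − 6q = 14, so q = 1.5, Q = 5·1.5 = 7.5, and P = 15.5.
CS = ½·(23 − 15.5)·7.5 = 28.125; PS = (15.5 − 14)·7.5 = 11.25; TS = 39.375.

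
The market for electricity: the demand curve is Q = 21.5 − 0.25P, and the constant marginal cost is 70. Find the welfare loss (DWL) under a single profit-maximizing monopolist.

Inverting demand: P = 86 − 4Q.
Competitive firms price at marginal cost: P = 70, giving Q = 4.
Monopoly sets MR = MC: 86 − 8Q = 70 ⇒ Q = 2, P = 86 − 4·2 = 78.
DWL is the triangle between Q = 2 and Q = 4: ½·(4 − 2)·(78 − 70) = 8.

DWL = 8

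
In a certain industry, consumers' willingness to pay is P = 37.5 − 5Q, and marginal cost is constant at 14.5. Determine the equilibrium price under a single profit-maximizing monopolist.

A monopolist chooses Q where MR = MC. MR = 37.5 − 10Q; setting this equal to 14.5 gives Q = 2.3 and P = 26.

P = 26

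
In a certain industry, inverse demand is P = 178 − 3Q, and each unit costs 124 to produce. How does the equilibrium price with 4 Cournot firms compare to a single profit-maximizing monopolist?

In a 4-firm Cournot equilibrium, symmetry and the first-order condition give q = (178 − 124)/(15) = 3.6. So Q = 14.4 and P = 134.8.
Monopoly sets MR = MC: 178 − 6Q = 124 ⇒ Q = 9, P = 178 − 3·9 = 151.

Cournot: P = 134.8; Monopoly: P = 151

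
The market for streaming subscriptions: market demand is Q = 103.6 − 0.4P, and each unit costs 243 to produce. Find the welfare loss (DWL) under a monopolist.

Inverting demand: P = 259 − 2.5Q.
Under competition P = MC = 243, so Q = (259 − 243)/2.5 = 6.4.
A monopolist chooses Q where MR = MC. MR = 259 − 5Q; setting this equal to 243 gives Q = 3.2 and P = 251.
DWL is the triangle between Q = 3.2 and Q = 6.4: ½·(6.4 − 3.2)·(251 − 243) = 12.8.

DWL = 12.8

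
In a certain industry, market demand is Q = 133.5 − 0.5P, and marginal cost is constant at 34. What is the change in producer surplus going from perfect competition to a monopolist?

Inverting demand: P = 267 − 2Q.
Competitive firms price at marginal cost: P = 34, giving Q = 116.5.
PS = (34 − 34)·116.5 = 0.
The monopolist equates marginal revenue to marginal cost: 267 − 4Q = 34, so Q = 58.25. From demand, P = 150.5.
PS = (150.5 − 34)·58.25 = 6786.125.
Change in producer surplus: 6786.125 − 0 = 6786.125.

PS rises by 6786.125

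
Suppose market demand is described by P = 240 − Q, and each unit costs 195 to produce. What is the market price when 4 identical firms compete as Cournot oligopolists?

In a 4-firm Cournot equilibrium, symmetry and the first-order condition give q = (240 − 195)/(5) = 9. So Q = 36 and P = 204.

P = 204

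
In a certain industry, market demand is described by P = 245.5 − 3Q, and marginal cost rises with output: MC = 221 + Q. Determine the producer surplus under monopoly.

The monopolist equates marginal revenue to marginal cost: 245.5 − 6Q = 221 + Q, so Q = 3.5. From demand, P = 235.
PS = P·Q − VC(Q) = 235·3.5 − (221·3.5 + ½·1·3.5²) = 42.875.

PS = 42.875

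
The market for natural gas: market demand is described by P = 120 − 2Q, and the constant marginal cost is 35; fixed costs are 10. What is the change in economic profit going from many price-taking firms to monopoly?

π rises by 903.125

Under competition P = MC = 35, so Q = (120 − 35)/2 = 42.5.
Profit = (35 − 35)·42.5 − 10 = −10.
A monopolist chooses Q where MR = MC. MR = 120 − 4Q; setting this equal to 35 gives Q = 21.25 and P = 77.5.
Profit = (77.5 − 35)·21.25 − 10 = 893.125.
Change in economic profit: 893.125 − −10 = 903.125.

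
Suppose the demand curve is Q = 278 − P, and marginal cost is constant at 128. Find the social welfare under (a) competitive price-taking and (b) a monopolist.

Competition: TS = 11250; Monopoly: TS = 8437.5

Inverting demand: P = 278 − Q.
Competitive firms price at marginal cost: P = 128, giving Q = 150.
CS = ½·(278 − 128)·150 = 11250; PS = (128 − 128)·150 = 0; TS = 11250.
A monopolist chooses Q where MR = MC. MR = 278 − 2Q; setting this equal to 128 gives Q = 75 and P = 203.
CS = ½·(278 − 203)·75 = 2812.5; PS = (203 − 128)·75 = 5625; TS = 8437.5.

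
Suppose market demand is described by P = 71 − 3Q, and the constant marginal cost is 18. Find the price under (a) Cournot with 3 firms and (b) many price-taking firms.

Cournot: P = 31.25; Competition: P = 18

With 3 symmetric Cournot firms, each firm's FOC gives 71 − 12q = 18, so q = 53/12, Q = 3·53/12 = 13.25, and P = 31.25.
Under competition P = MC = 18, so Q = (71 − 18)/3 = 53/3.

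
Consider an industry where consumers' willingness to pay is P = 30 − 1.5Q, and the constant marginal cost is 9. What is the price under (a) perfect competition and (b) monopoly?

Competition: P = 9; Monopoly: P = 19.5

Perfect competition: P = MC = 9, so 30 − 1.5Q = 9 and Q = 14.
A monopolist chooses Q where MR = MC. MR = 30 − 3Q; setting this equal to 9 gives Q = 7 and P = 19.5.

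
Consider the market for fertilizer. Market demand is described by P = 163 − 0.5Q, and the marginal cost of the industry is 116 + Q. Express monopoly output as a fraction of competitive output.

Q_m/Q_c = 0.75

The monopolist equates marginal revenue to marginal cost: 163 − Q = 116 + Q, so Q = 23.5. From demand, P = 151.25.
Competitive equilibrium sets price equal to marginal cost: 163 − 0.5Q = 116 + Q, so Q = 94/3 and P = 442/3.
Ratio Q_m/Q_c = 23.5/(94/3) = 0.75.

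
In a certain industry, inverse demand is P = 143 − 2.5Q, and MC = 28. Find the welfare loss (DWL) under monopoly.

DWL = 661.25

Perfect competition: P = MC = 28, so 143 − 2.5Q = 28 and Q = 46.
A monopolist chooses Q where MR = MC. MR = 143 − 5Q; setting this equal to 28 gives Q = 23 and P = 85.5.
DWL is the triangle between Q = 23 and Q = 46: ½·(46 − 23)·(85.5 − 28) = 661.25.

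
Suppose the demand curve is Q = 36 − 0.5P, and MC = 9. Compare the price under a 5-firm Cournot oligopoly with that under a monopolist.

Cournot: P = 19.5; Monopoly: P = 40.5

Inverting demand: P = 72 − 2Q.
Cournot with 5 identical firms: the symmetric best-response condition is 72 − 12q = 9. Each firm produces q = 5.25, total output Q = 26.25, price P = 19.5.
The monopolist equates marginal revenue to marginal cost: 72 − 4Q = 9, so Q = 15.75. From demand, P = 40.5.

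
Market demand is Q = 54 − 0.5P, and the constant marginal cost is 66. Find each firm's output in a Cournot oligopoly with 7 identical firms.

q_i = 2.625

Inverting demand: P = 108 − 2Q.
With 7 symmetric Cournot firms, each firm's FOC gives 108 − 16q = 66, so q = 2.625, Q = 7·2.625 = 18.375, and P = 71.25.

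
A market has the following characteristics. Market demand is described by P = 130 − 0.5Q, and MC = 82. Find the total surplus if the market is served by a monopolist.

TS = 1728

Monopoly sets MR = MC: 130 − Q = 82 ⇒ Q = 48, P = 130 − 0.5·48 = 106.
CS = ½·(130 − 106)·48 = 576; PS = (106 − 82)·48 = 1152; TS = 1728.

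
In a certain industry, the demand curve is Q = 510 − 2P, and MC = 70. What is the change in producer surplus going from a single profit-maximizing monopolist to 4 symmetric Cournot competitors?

Producer surplus falls by 6160.5

Inverting demand: P = 255 − 0.5Q.
The monopolist equates marginal revenue to marginal cost: 255 − Q = 70, so Q = 185. From demand, P = 162.5.
PS = (162.5 − 70)·185 = 17112.5.
In a 4-firm Cournot equilibrium, symmetry and the first-order condition give q = (255 − 70)/(2.5) = 74. So Q = 296 and P = 107.
PS = (107 − 70)·296 = 10952.
Change in producer surplus: 10952 − 17112.5 = −6160.5.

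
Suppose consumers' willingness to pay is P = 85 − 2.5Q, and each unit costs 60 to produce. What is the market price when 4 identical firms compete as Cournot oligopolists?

P = 65

In a 4-firm Cournot equilibrium, symmetry and the first-order condition give q = (85 − 60)/(12.5) = 2. So Q = 8 and P = 65.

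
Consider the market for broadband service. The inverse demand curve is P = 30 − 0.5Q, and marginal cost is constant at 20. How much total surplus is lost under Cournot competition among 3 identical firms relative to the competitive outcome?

Under competition P = MC = 20, so Q = (30 − 20)/0.5 = 20.
With 3 symmetric Cournot firms, each firm's FOC gives 30 − 2q = 20, so q = 5, Q = 3·5 = 15, and P = 22.5.
DWL is the triangle between Q = 15 and Q = 20: ½·(20 − 15)·(22.5 − 20) = 6.25.

DWL = 6.25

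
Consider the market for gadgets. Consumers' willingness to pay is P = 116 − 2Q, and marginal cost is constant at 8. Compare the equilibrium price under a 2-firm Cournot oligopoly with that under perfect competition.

In a 2-firm Cournot equilibrium, symmetry and the first-order condition give q = (116 − 8)/(6) = 18. So Q = 36 and P = 44.
Competitive firms price at marginal cost: P = 8, giving Q = 54.

Cournot: P = 44; Competition: P = 8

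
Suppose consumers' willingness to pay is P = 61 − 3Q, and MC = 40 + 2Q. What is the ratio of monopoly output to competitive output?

Q_m/Q_c = 0.625

A monopolist chooses Q where MR = MC. MR = 61 − 6Q; setting this equal to 40 + 2Q gives Q = 2.625 and P = 53.125.
Competitive equilibrium sets price equal to marginal cost: 61 − 3Q = 40 + 2Q, so Q = 4.2 and P = 48.4.
Ratio Q_m/Q_c = 2.625/4.2 = 0.625.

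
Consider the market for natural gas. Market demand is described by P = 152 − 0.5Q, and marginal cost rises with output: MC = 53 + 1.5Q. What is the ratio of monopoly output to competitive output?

The monopolist equates marginal revenue to marginal cost: 152 − Q = 53 + 1.5Q, so Q = 39.6. From demand, P = 132.2.
Competitive equilibrium sets price equal to marginal cost: 152 − 0.5Q = 53 + 1.5Q, so Q = 49.5 and P = 127.25.
Ratio Q_m/Q_c = 39.6/49.5 = 0.8.

Q_m/Q_c = 0.8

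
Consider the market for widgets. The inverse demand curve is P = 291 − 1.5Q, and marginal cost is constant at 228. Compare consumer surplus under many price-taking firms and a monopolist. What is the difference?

Perfect competition: P = MC = 228, so 291 − 1.5Q = 228 and Q = 42.
CS = ½·(291 − 228)·42 = 1323.
The monopolist equates marginal revenue to marginal cost: 291 − 3Q = 228, so Q = 21. From demand, P = 259.5.
CS = ½·(291 − 259.5)·21 = 330.75.
Change in consumer surplus: 330.75 − 1323 = −992.25.

CS falls by 992.25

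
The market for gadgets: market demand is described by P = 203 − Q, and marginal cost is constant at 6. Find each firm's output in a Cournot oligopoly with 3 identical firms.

q_i = 49.25

Cournot with 3 identical firms: the symmetric best-response condition is 203 − 4q = 6. Each firm produces q = 49.25, total output Q = 147.75, price P = 55.25.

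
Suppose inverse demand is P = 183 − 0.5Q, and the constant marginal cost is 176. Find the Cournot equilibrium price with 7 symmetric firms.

With 7 symmetric Cournot firms, each firm's FOC gives 183 − 4q = 176, so q = 1.75, Q = 7·1.75 = 12.25, and P = 176.875.

P = 176.875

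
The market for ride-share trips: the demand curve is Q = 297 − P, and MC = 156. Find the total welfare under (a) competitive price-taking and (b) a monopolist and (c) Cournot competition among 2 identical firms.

Inverting demand: P = 297 − Q.
Competitive firms price at marginal cost: P = 156, giving Q = 141.
CS = ½·(297 − 156)·141 = 9940.5; PS = (156 − 156)·141 = 0; TS = 9940.5.
A monopolist chooses Q where MR = MC. MR = 297 − 2Q; setting this equal to 156 gives Q = 70.5 and P = 226.5.
CS = ½·(297 − 226.5)·70.5 = 2485.125; PS = (226.5 − 156)·70.5 = 4970.25; TS = 7455.375.
With 2 symmetric Cournot firms, each firm's FOC gives 297 − 3q = 156, so q = 47, Q = 2·47 = 94, and P = 203.
CS = ½·(297 − 203)·94 = 4418; PS = (203 − 156)·94 = 4418; TS = 8836.

Competition: TS = 9940.5; Monopoly: TS = 7455.375; Cournot: TS = 8836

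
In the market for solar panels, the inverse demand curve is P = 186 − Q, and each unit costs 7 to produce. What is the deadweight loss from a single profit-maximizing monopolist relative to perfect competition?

Under competition P = MC = 7, so Q = (186 − 7)/1 = 179.
A monopolist chooses Q where MR = MC. MR = 186 − 2Q; setting this equal to 7 gives Q = 89.5 and P = 96.5.
DWL is the triangle between Q = 89.5 and Q = 179: ½·(179 − 89.5)·(96.5 − 7) = 4005.125.

DWL = 4005.125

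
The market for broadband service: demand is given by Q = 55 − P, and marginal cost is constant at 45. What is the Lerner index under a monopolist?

Lerner index = 0.1

Inverting demand: P = 55 − Q.
Monopoly sets MR = MC: 55 − 2Q = 45 ⇒ Q = 5, P = 55 − 5 = 50.
Lerner index = (P − MC)/P = (50 − 45)/50 = 0.1.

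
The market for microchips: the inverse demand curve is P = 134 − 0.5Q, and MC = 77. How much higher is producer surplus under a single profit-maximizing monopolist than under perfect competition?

Perfect competition: P = MC = 77, so 134 − 0.5Q = 77 and Q = 114.
PS = (77 − 77)·114 = 0.
The monopolist equates marginal revenue to marginal cost: 134 − Q = 77, so Q = 57. From demand, P = 105.5.
PS = (105.5 − 77)·57 = 1624.5.
Change in producer surplus: 1624.5 − 0 = 1624.5.

PS rises by 1624.5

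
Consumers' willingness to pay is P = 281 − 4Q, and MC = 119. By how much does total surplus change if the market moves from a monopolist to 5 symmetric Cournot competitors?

A monopolist chooses Q where MR = MC. MR = 281 − 8Q; setting this equal to 119 gives Q = 20.25 and P = 200.
CS = ½·(281 − 200)·20.25 = 820.125; PS = (200 − 119)·20.25 = 1640.25; TS = 2460.375.
With 5 symmetric Cournot firms, each firm's FOC gives 281 − 24q = 119, so q = 6.75, Q = 5·6.75 = 33.75, and P = 146.
CS = ½·(281 − 146)·33.75 = 2278.125; PS = (146 − 119)·33.75 = 911.25; TS = 3189.375.
Change in total surplus: 3189.375 − 2460.375 = 729.

Total surplus rises by 729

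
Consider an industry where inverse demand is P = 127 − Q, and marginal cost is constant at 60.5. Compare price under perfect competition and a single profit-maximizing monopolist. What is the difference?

Price rises by 33.25

Under competition P = MC = 60.5, so Q = (127 − 60.5)/1 = 66.5.
Monopoly sets MR = MC: 127 − 2Q = 60.5 ⇒ Q = 33.25, P = 127 − 33.25 = 93.75.
Change in price: 93.75 − 60.5 = 33.25.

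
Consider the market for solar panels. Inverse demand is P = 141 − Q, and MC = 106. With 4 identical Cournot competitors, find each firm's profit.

With 4 symmetric Cournot firms, each firm's FOC gives 141 − 5q = 106, so q = 7, Q = 4·7 = 28, and P = 113.
Each firm's profit = (113 − 106)·7 = 49.

π_i = 49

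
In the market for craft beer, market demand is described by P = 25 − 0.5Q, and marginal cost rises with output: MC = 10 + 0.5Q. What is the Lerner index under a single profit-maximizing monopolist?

A monopolist chooses Q where MR = MC. MR = 25 − Q; setting this equal to 10 + 0.5Q gives Q = 10 and P = 20.
Lerner index = (P − MC)/P = (20 − 15)/20 = 0.25.

Lerner index = 0.25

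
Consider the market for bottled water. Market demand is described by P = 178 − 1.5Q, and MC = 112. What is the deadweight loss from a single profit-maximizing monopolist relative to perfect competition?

Competitive firms price at marginal cost: P = 112, giving Q = 44.
Monopoly sets MR = MC: 178 − 3Q = 112 ⇒ Q = 22, P = 178 − 1.5·22 = 145.
DWL is the triangle between Q = 22 and Q = 44: ½·(44 − 22)·(145 − 112) = 363.

DWL = 363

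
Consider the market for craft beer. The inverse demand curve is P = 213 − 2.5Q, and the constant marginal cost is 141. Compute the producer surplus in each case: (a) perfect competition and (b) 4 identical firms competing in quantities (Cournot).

Under competition P = MC = 141, so Q = (213 − 141)/2.5 = 28.8.
PS = (141 − 141)·28.8 = 0.
In a 4-firm Cournot equilibrium, symmetry and the first-order condition give q = (213 − 141)/(12.5) = 5.76. So Q = 23.04 and P = 155.4.
PS = (155.4 − 141)·23.04 = 331.776.

Competition: PS = 0; Cournot: PS = 331.776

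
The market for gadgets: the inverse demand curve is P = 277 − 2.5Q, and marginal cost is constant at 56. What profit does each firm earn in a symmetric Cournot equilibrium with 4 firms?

In a 4-firm Cournot equilibrium, symmetry and the first-order condition give q = (277 − 56)/(12.5) = 17.68. So Q = 70.72 and P = 100.2.
Each firm's profit = (100.2 − 56)·17.68 = 781.456.

π_i = 781.456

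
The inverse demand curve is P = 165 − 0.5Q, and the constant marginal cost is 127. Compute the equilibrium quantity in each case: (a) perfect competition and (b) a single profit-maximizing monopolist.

Perfect competition: P = MC = 127, so 165 − 0.5Q = 127 and Q = 76.
Monopoly sets MR = MC: 165 − Q = 127 ⇒ Q = 38, P = 165 − 0.5·38 = 146.

Competition: Q = 76; Monopoly: Q = 38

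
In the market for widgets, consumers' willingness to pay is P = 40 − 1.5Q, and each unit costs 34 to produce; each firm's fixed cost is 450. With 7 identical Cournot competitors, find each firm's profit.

π_i = −449.625

In a 7-firm Cournot equilibrium, symmetry and the first-order condition give q = (40 − 34)/(12) = 0.5. So Q = 3.5 and P = 34.75.
Each firm's profit = (34.75 − 34)·0.5 − 450 = −449.625.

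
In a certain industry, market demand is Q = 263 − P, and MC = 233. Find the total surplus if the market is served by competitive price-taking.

TS = 450

Inverting demand: P = 263 − Q.
Competitive firms price at marginal cost: P = 233, giving Q = 30.
CS = ½·(263 − 233)·30 = 450; PS = (233 − 233)·30 = 0; TS = 450.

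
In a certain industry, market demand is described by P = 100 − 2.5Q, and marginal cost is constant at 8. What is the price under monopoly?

P = 54

A monopolist chooses Q where MR = MC. MR = 100 − 5Q; setting this equal to 8 gives Q = 18.4 and P = 54.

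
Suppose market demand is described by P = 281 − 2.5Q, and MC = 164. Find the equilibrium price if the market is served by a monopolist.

P = 222.5

A monopolist chooses Q where MR = MC. MR = 281 − 5Q; setting this equal to 164 gives Q = 23.4 and P = 222.5.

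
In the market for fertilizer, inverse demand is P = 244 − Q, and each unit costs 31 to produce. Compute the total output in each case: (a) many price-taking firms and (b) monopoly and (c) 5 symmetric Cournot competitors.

Competition: Q = 213; Monopoly: Q = 106.5; Cournot: Q = 177.5

Perfect competition: P = MC = 31, so 244 − Q = 31 and Q = 213.
Monopoly sets MR = MC: 244 − 2Q = 31 ⇒ Q = 106.5, P = 244 − 106.5 = 137.5.
In a 5-firm Cournot equilibrium, symmetry and the first-order condition give q = (244 − 31)/(6) = 35.5. So Q = 177.5 and P = 66.5.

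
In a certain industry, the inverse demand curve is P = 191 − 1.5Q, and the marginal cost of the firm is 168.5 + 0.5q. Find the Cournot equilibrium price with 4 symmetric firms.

In a 4-firm Cournot equilibrium, symmetry and the first-order condition give q = (191 − 168.5)/(8) = 45/16. So Q = 11.25 and P = 174.125.

P = 174.125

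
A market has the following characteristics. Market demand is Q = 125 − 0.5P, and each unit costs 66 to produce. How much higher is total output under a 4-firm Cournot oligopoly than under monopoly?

Q rises by 27.6

Inverting demand: P = 250 − 2Q.
Monopoly sets MR = MC: 250 − 4Q = 66 ⇒ Q = 46, P = 250 − 2·46 = 158.
Cournot with 4 identical firms: the symmetric best-response condition is 250 − 10q = 66. Each firm produces q = 18.4, total output Q = 73.6, price P = 102.8.
Change in total output: 73.6 − 46 = 27.6.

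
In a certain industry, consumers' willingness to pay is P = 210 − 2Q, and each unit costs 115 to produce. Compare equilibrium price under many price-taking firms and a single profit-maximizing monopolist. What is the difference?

Under competition P = MC = 115, so Q = (210 − 115)/2 = 47.5.
A monopolist chooses Q where MR = MC. MR = 210 − 4Q; setting this equal to 115 gives Q = 23.75 and P = 162.5.
Change in equilibrium price: 162.5 − 115 = 47.5.

P rises by 47.5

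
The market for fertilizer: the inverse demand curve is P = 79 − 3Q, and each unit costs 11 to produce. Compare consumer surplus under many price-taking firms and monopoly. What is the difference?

Consumer surplus falls by 578

Under competition P = MC = 11, so Q = (79 − 11)/3 = 68/3.
CS = ½·(79 − 11)·68/3 = 2312/3.
Monopoly sets MR = MC: 79 − 6Q = 11 ⇒ Q = 34/3, P = 79 − 3·34/3 = 45.
CS = ½·(79 − 45)·34/3 = 578/3.
Change in consumer surplus: 578/3 − 2312/3 = −578.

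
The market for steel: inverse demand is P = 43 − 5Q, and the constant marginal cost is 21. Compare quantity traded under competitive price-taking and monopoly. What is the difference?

Competitive firms price at marginal cost: P = 21, giving Q = 4.4.
The monopolist equates marginal revenue to marginal cost: 43 − 10Q = 21, so Q = 2.2. From demand, P = 32.
Change in quantity traded: 2.2 − 4.4 = −2.2.

Quantity traded falls by 2.2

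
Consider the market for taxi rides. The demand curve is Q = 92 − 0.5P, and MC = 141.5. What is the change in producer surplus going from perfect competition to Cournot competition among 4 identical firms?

PS rises by 144.5

Inverting demand: P = 184 − 2Q.
Perfect competition: P = MC = 141.5, so 184 − 2Q = 141.5 and Q = 21.25.
PS = (141.5 − 141.5)·21.25 = 0.
In a 4-firm Cournot equilibrium, symmetry and the first-order condition give q = (184 − 141.5)/(10) = 4.25. So Q = 17 and P = 150.
PS = (150 − 141.5)·17 = 144.5.
Change in producer surplus: 144.5 − 0 = 144.5.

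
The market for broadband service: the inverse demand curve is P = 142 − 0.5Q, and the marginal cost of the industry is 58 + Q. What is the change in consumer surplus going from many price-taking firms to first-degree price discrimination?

Under competition P = MC: 142 − 0.5Q = 58 + Q ⇒ Q = 56, P = 114.
CS = ½·(142 − 114)·56 = 784.
A perfectly discriminating monopolist sells every unit with P(Q) ≥ MC(Q), so output equals the competitive quantity Q = 56. Each buyer pays their reservation price, so CS = 0 and the firm captures all surplus.
CS = 0.
Change in consumer surplus: 0 − 784 = −784.

CS falls by 784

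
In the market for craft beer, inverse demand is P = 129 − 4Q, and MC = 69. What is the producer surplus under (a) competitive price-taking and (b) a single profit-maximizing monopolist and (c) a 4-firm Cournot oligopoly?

Competitive firms price at marginal cost: P = 69, giving Q = 15.
PS = (69 − 69)·15 = 0.
A monopolist chooses Q where MR = MC. MR = 129 − 8Q; setting this equal to 69 gives Q = 7.5 and P = 99.
PS = (99 − 69)·7.5 = 225.
Cournot with 4 identical firms: the symmetric best-response condition is 129 − 20q = 69. Each firm produces q = 3, total output Q = 12, price P = 81.
PS = (81 − 69)·12 = 144.

Competition: PS = 0; Monopoly: PS = 225; Cournot: PS = 144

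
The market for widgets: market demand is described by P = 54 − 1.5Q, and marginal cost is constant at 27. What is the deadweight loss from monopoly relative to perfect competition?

Under competition P = MC = 27, so Q = (54 − 27)/1.5 = 18.
The monopolist equates marginal revenue to marginal cost: 54 − 3Q = 27, so Q = 9. From demand, P = 40.5.
DWL is the triangle between Q = 9 and Q = 18: ½·(18 − 9)·(40.5 − 27) = 60.75.

DWL = 60.75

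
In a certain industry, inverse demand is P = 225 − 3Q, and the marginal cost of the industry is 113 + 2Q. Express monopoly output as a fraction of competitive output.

Q_m/Q_c = 0.625

Monopoly sets MR = MC: 225 − 6Q = 113 + 2Q ⇒ Q = 14, P = 225 − 3·14 = 183.
Competitive equilibrium sets price equal to marginal cost: 225 − 3Q = 113 + 2Q, so Q = 22.4 and P = 157.8.
Ratio Q_m/Q_c = 14/22.4 = 0.625.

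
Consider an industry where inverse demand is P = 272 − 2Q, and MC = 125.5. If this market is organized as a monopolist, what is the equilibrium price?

A monopolist chooses Q where MR = MC. MR = 272 − 4Q; setting this equal to 125.5 gives Q = 36.625 and P = 198.75.

P = 198.75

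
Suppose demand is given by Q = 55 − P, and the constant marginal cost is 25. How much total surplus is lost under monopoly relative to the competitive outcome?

Inverting demand: P = 55 − Q.
Under competition P = MC = 25, so Q = (55 − 25)/1 = 30.
A monopolist chooses Q where MR = MC. MR = 55 − 2Q; setting this equal to 25 gives Q = 15 and P = 40.
DWL is the triangle between Q = 15 and Q = 30: ½·(30 − 15)·(40 − 25) = 112.5.

DWL = 112.5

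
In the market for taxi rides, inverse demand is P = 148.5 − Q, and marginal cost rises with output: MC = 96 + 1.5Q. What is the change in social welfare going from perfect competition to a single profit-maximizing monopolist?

Social welfare falls by 45

Under competition P = MC: 148.5 − Q = 96 + 1.5Q ⇒ Q = 21, P = 127.5.
CS = ½·(148.5 − 127.5)·21 = 220.5; PS = (127.5·21 − 96·21 − ½·1.5·21²) = 330.75; TS = 551.25.
The monopolist equates marginal revenue to marginal cost: 148.5 − 2Q = 96 + 1.5Q, so Q = 15. From demand, P = 133.5.
CS = ½·(148.5 − 133.5)·15 = 112.5; PS = (133.5·15 − 96·15 − ½·1.5·15²) = 393.75; TS = 506.25.
Change in social welfare: 506.25 − 551.25 = −45.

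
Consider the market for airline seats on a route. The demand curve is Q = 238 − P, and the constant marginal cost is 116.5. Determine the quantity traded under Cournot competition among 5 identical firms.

Q = 101.25

Inverting demand: P = 238 − Q.
With 5 symmetric Cournot firms, each firm's FOC gives 238 − 6q = 116.5, so q = 20.25, Q = 5·20.25 = 101.25, and P = 136.75.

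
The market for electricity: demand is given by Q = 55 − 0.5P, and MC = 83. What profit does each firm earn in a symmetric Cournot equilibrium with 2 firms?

π_i = 40.5

Inverting demand: P = 110 − 2Q.
In a 2-firm Cournot equilibrium, symmetry and the first-order condition give q = (110 − 83)/(6) = 4.5. So Q = 9 and P = 92.
Each firm's profit = (92 − 83)·4.5 = 40.5.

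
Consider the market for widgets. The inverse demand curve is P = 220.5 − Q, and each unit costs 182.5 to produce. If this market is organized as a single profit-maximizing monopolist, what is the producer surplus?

PS = 361

A monopolist chooses Q where MR = MC. MR = 220.5 − 2Q; setting this equal to 182.5 gives Q = 19 and P = 201.5.
PS = (201.5 − 182.5)·19 = 361.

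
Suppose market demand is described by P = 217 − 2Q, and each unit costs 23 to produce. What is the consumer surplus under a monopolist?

CS = 2352.25

The monopolist equates marginal revenue to marginal cost: 217 − 4Q = 23, so Q = 48.5. From demand, P = 120.
CS = ½·(217 − 120)·48.5 = 2352.25.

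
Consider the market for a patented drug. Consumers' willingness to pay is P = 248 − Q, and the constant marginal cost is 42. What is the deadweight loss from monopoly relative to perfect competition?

DWL = 5304.5

Perfect competition: P = MC = 42, so 248 − Q = 42 and Q = 206.
The monopolist equates marginal revenue to marginal cost: 248 − 2Q = 42, so Q = 103. From demand, P = 145.
DWL is the triangle between Q = 103 and Q = 206: ½·(206 − 103)·(145 − 42) = 5304.5.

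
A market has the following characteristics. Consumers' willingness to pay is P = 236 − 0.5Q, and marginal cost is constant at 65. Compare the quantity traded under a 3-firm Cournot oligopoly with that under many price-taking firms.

Cournot with 3 identical firms: the symmetric best-response condition is 236 − 2q = 65. Each firm produces q = 85.5, total output Q = 256.5, price P = 107.75.
Under competition P = MC = 65, so Q = (236 − 65)/0.5 = 342.

Cournot: Q = 256.5; Competition: Q = 342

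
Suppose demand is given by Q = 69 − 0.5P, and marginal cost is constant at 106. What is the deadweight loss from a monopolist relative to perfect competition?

DWL = 64

Inverting demand: P = 138 − 2Q.
Competitive firms price at marginal cost: P = 106, giving Q = 16.
Monopoly sets MR = MC: 138 − 4Q = 106 ⇒ Q = 8, P = 138 − 2·8 = 122.
DWL is the triangle between Q = 8 and Q = 16: ½·(16 − 8)·(122 − 106) = 64.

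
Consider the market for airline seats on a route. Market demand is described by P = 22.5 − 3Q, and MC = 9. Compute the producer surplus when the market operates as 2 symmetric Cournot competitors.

With 2 symmetric Cournot firms, each firm's FOC gives 22.5 − 9q = 9, so q = 1.5, Q = 2·1.5 = 3, and P = 13.5.
PS = (13.5 − 9)·3 = 13.5.

PS = 13.5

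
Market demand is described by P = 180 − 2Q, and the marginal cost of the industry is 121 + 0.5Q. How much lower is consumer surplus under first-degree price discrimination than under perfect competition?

Under competition P = MC: 180 − 2Q = 121 + 0.5Q ⇒ Q = 23.6, P = 132.8.
CS = ½·(180 − 132.8)·23.6 = 556.96.
With perfect price discrimination, output is the efficient level Q = 23.6 (where demand meets MC), but every buyer pays their willingness to pay: CS = 0 and PS = total surplus.
CS = 0.
Change in consumer surplus: 0 − 556.96 = −556.96.

CS falls by 556.96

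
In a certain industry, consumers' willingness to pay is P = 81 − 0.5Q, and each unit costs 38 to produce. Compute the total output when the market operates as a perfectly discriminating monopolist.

Q = 86

With perfect price discrimination, output is the efficient level Q = 86 (where demand meets MC), but every buyer pays their willingness to pay: CS = 0 and PS = total surplus.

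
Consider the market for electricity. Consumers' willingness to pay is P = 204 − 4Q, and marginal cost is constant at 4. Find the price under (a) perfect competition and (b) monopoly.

Competition: P = 4; Monopoly: P = 104

Competitive firms price at marginal cost: P = 4, giving Q = 50.
A monopolist chooses Q where MR = MC. MR = 204 − 8Q; setting this equal to 4 gives Q = 25 and P = 104.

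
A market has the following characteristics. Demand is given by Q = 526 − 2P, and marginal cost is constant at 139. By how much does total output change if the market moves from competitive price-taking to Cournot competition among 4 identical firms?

Inverting demand: P = 263 − 0.5Q.
Under competition P = MC = 139, so Q = (263 − 139)/0.5 = 248.
Cournot with 4 identical firms: the symmetric best-response condition is 263 − 2.5q = 139. Each firm produces q = 49.6, total output Q = 198.4, price P = 163.8.
Change in total output: 198.4 − 248 = −49.6.

Q falls by 49.6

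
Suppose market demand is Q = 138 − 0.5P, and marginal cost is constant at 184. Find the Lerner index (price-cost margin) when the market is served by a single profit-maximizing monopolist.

Inverting demand: P = 276 − 2Q.
The monopolist equates marginal revenue to marginal cost: 276 − 4Q = 184, so Q = 23. From demand, P = 230.
Lerner index = (P − MC)/P = (230 − 184)/230 = 0.2.

Lerner index = 0.2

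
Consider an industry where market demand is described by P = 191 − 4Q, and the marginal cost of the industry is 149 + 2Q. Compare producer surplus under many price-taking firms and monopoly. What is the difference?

Producer surplus rises by 39.2

Under competition P = MC: 191 − 4Q = 149 + 2Q ⇒ Q = 7, P = 163.
PS = P·Q − VC(Q) = 163·7 − (149·7 + ½·2·7²) = 49.
Monopoly sets MR = MC: 191 − 8Q = 149 + 2Q ⇒ Q = 4.2, P = 191 − 4·4.2 = 174.2.
PS = P·Q − VC(Q) = 174.2·4.2 − (149·4.2 + ½·2·4.2²) = 88.2.
Change in producer surplus: 88.2 − 49 = 39.2.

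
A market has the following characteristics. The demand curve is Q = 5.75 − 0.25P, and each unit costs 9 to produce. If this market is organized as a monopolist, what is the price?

Inverting demand: P = 23 − 4Q.
Monopoly sets MR = MC: 23 − 8Q = 9 ⇒ Q = 1.75, P = 23 − 4·1.75 = 16.

P = 16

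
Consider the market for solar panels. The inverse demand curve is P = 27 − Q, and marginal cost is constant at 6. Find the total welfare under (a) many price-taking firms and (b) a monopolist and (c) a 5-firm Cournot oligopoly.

Perfect competition: P = MC = 6, so 27 − Q = 6 and Q = 21.
CS = ½·(27 − 6)·21 = 220.5; PS = (6 − 6)·21 = 0; TS = 220.5.
Monopoly sets MR = MC: 27 − 2Q = 6 ⇒ Q = 10.5, P = 27 − 10.5 = 16.5.
CS = ½·(27 − 16.5)·10.5 = 55.125; PS = (16.5 − 6)·10.5 = 110.25; TS = 165.375.
With 5 symmetric Cournot firms, each firm's FOC gives 27 − 6q = 6, so q = 3.5, Q = 5·3.5 = 17.5, and P = 9.5.
CS = ½·(27 − 9.5)·17.5 = 153.125; PS = (9.5 − 6)·17.5 = 61.25; TS = 214.375.

Competition: TS = 220.5; Monopoly: TS = 165.375; Cournot: TS = 214.375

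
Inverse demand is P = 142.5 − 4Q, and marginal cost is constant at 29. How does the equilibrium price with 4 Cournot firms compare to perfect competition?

With 4 symmetric Cournot firms, each firm's FOC gives 142.5 − 20q = 29, so q = 5.675, Q = 4·5.675 = 22.7, and P = 51.7.
Competitive firms price at marginal cost: P = 29, giving Q = 28.375.

Cournot: P = 51.7; Competition: P = 29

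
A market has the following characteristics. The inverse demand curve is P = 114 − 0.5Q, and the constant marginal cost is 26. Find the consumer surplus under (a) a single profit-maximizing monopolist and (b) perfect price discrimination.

Monopoly: CS = 1936; Perfect PD: CS = 0

Monopoly sets MR = MC: 114 − Q = 26 ⇒ Q = 88, P = 114 − 0.5·88 = 70.
CS = ½·(114 − 70)·88 = 1936.
A perfectly discriminating monopolist sells every unit with P(Q) ≥ MC(Q), so output equals the competitive quantity Q = 176. Each buyer pays their reservation price, so CS = 0 and the firm captures all surplus.
CS = 0.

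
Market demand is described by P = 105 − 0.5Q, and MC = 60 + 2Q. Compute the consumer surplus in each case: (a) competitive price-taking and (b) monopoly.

Under competition P = MC: 105 − 0.5Q = 60 + 2Q ⇒ Q = 18, P = 96.
CS = ½·(105 − 96)·18 = 81.
A monopolist chooses Q where MR = MC. MR = 105 − Q; setting this equal to 60 + 2Q gives Q = 15 and P = 97.5.
CS = ½·(105 − 97.5)·15 = 56.25.

Competition: CS = 81; Monopoly: CS = 56.25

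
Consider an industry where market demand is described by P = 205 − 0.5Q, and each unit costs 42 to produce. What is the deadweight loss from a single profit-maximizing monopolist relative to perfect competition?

DWL = 6642.25

Under competition P = MC = 42, so Q = (205 − 42)/0.5 = 326.
The monopolist equates marginal revenue to marginal cost: 205 − Q = 42, so Q = 163. From demand, P = 123.5.
DWL is the triangle between Q = 163 and Q = 326: ½·(326 − 163)·(123.5 − 42) = 6642.25.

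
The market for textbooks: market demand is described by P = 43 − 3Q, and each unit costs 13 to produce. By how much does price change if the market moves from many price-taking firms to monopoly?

Price rises by 15

Under competition P = MC = 13, so Q = (43 − 13)/3 = 10.
The monopolist equates marginal revenue to marginal cost: 43 − 6Q = 13, so Q = 5. From demand, P = 28.
Change in price: 28 − 13 = 15.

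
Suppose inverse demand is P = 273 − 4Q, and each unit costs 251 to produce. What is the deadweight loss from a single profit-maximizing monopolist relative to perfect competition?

DWL = 15.125

Under competition P = MC = 251, so Q = (273 − 251)/4 = 5.5.
The monopolist equates marginal revenue to marginal cost: 273 − 8Q = 251, so Q = 2.75. From demand, P = 262.
DWL is the triangle between Q = 2.75 and Q = 5.5: ½·(5.5 − 2.75)·(262 − 251) = 15.125.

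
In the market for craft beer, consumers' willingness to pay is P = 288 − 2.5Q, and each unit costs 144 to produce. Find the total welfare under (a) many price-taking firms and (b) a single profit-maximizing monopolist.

Competition: TS = 4147.2; Monopoly: TS = 3110.4

Competitive firms price at marginal cost: P = 144, giving Q = 57.6.
CS = ½·(288 − 144)·57.6 = 4147.2; PS = (144 − 144)·57.6 = 0; TS = 4147.2.
A monopolist chooses Q where MR = MC. MR = 288 − 5Q; setting this equal to 144 gives Q = 28.8 and P = 216.
CS = ½·(288 − 216)·28.8 = 1036.8; PS = (216 − 144)·28.8 = 2073.6; TS = 3110.4.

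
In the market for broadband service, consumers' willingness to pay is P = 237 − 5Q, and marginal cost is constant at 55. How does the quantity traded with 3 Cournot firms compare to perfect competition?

Cournot: Q = 27.3; Competition: Q = 36.4

With 3 symmetric Cournot firms, each firm's FOC gives 237 − 20q = 55, so q = 9.1, Q = 3·9.1 = 27.3, and P = 100.5.
Under competition P = MC = 55, so Q = (237 − 55)/5 = 36.4.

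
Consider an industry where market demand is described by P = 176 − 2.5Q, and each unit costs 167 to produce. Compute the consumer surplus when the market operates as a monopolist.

The monopolist equates marginal revenue to marginal cost: 176 − 5Q = 167, so Q = 1.8. From demand, P = 171.5.
CS = ½·(176 − 171.5)·1.8 = 4.05.

CS = 4.05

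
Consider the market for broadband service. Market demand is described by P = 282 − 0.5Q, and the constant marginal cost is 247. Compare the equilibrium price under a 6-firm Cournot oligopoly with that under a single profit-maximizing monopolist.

With 6 symmetric Cournot firms, each firm's FOC gives 282 − 3.5q = 247, so q = 10, Q = 6·10 = 60, and P = 252.
The monopolist equates marginal revenue to marginal cost: 282 − Q = 247, so Q = 35. From demand, P = 264.5.

Cournot: P = 252; Monopoly: P = 264.5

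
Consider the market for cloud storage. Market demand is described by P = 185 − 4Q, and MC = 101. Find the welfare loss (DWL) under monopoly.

Competitive firms price at marginal cost: P = 101, giving Q = 21.
The monopolist equates marginal revenue to marginal cost: 185 − 8Q = 101, so Q = 10.5. From demand, P = 143.
DWL is the triangle between Q = 10.5 and Q = 21: ½·(21 − 10.5)·(143 − 101) = 220.5.

DWL = 220.5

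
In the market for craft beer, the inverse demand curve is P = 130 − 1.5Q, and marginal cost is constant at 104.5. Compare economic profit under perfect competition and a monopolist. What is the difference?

Competitive firms price at marginal cost: P = 104.5, giving Q = 17.
Profit = (104.5 − 104.5)·17 = 0.
Monopoly sets MR = MC: 130 − 3Q = 104.5 ⇒ Q = 8.5, P = 130 − 1.5·8.5 = 117.25.
Profit = (117.25 − 104.5)·8.5 = 108.375.
Change in economic profit: 108.375 − 0 = 108.375.

π rises by 108.375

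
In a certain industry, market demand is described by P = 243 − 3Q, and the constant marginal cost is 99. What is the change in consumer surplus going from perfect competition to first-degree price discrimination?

Under competition P = MC = 99, so Q = (243 − 99)/3 = 48.
CS = ½·(243 − 99)·48 = 3456.
A perfectly discriminating monopolist sells every unit with P(Q) ≥ MC(Q), so output equals the competitive quantity Q = 48. Each buyer pays their reservation price, so CS = 0 and the firm captures all surplus.
CS = 0.
Change in consumer surplus: 0 − 3456 = −3456.

Consumer surplus falls by 3456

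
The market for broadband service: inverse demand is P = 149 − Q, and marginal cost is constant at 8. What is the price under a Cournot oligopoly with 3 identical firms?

Cournot with 3 identical firms: the symmetric best-response condition is 149 − 4q = 8. Each firm produces q = 35.25, total output Q = 105.75, price P = 43.25.

P = 43.25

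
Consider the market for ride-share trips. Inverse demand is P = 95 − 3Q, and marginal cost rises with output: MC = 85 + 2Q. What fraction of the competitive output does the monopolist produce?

The monopolist equates marginal revenue to marginal cost: 95 − 6Q = 85 + 2Q, so Q = 1.25. From demand, P = 91.25.
Competitive equilibrium sets price equal to marginal cost: 95 − 3Q = 85 + 2Q, so Q = 2 and P = 89.
Ratio Q_m/Q_c = 1.25/2 = 0.625.

Q_m/Q_c = 0.625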